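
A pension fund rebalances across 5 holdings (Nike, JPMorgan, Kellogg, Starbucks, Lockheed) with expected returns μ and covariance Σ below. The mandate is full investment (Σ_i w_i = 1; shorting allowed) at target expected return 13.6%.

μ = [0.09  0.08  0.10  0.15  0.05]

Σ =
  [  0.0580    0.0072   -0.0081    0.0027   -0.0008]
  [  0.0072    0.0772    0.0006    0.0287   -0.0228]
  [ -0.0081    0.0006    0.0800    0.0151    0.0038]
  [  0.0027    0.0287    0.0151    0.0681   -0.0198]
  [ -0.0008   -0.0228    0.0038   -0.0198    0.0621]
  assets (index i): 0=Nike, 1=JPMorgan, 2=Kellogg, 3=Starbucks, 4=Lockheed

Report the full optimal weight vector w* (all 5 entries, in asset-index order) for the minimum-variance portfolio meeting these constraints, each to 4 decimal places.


0.2536  -0.1743  0.1329  0.7444  0.0434

u=Σ⁻¹μ = [1.5293  0.5678  0.9079  2.1886  1.6756]
v=Σ⁻¹𝟙 = [16.7170  13.7894  10.4228  13.1491  24.9359]
a=μᵀu=0.685913  b=𝟙ᵀu=6.869126  c=𝟙ᵀv=79.014231  D=ac−b²=7.012018
λ₁=(c·0.136−b)/D = (79.014231·0.136−6.869126)/7.012018 = 0.552881
λ₂=(a−b·0.136)/D = (0.685913−6.869126·0.136)/7.012018 = -0.035409
w* = 0.552881·u + -0.035409·v:
  w_0 = 0.552881·1.5293 + -0.035409·16.7170 = 0.2536  (Nike)
  w_1 = 0.552881·0.5678 + -0.035409·13.7894 = -0.1743  (JPMorgan)
  w_2 = 0.552881·0.9079 + -0.035409·10.4228 = 0.1329  (Kellogg)
  w_3 = 0.552881·2.1886 + -0.035409·13.1491 = 0.7444  (Starbucks)
  w_4 = 0.552881·1.6756 + -0.035409·24.9359 = 0.0434  (Lockheed)
Σw_i=1.0000  μᵀw=0.1360
σ²=wᵀΣw=λ₁·μ_p+λ₂ = 0.552881·0.136 + -0.035409 = 0.039783 ≈ 0.0398


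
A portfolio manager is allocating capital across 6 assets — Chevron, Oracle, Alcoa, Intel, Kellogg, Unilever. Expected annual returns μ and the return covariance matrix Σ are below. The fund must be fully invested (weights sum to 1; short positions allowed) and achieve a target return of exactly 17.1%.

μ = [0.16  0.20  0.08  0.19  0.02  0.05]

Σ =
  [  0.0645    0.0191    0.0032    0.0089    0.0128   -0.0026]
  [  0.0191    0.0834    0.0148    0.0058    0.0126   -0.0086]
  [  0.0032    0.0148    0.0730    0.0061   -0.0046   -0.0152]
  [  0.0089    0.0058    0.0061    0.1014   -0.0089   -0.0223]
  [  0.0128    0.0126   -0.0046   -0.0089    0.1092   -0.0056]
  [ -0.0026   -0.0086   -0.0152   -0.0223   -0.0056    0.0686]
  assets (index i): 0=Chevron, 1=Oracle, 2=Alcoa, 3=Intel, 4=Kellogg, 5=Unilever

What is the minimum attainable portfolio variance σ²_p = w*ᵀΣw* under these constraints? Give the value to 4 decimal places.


0.0263

x=Σ⁻¹μ = [1.6616  1.9100  0.8639  1.9840  0.0621  1.8727]
y=Σ⁻¹𝟙 = [9.6666  6.8686  16.5418  14.0021  10.3451  24.8661]
a=μᵀx=1.188802  b=𝟙ᵀx=8.354312  c=𝟙ᵀy=82.290264  D=ac−b²=28.032276
λ₁=(c·0.171−b)/D = (82.290264·0.171−8.354312)/28.032276 = 0.203955
λ₂=(a−b·0.171)/D = (1.188802−8.354312·0.171)/28.032276 = -0.008554
w* = 0.203955·x + -0.008554·y:
  w_0 = 0.203955·1.6616 + -0.008554·9.6666 = 0.2562  (Chevron)
  w_1 = 0.203955·1.9100 + -0.008554·6.8686 = 0.3308  (Oracle)
  w_2 = 0.203955·0.8639 + -0.008554·16.5418 = 0.0347  (Alcoa)
  w_3 = 0.203955·1.9840 + -0.008554·14.0021 = 0.2849  (Intel)
  w_4 = 0.203955·0.0621 + -0.008554·10.3451 = -0.0758  (Kellogg)
  w_5 = 0.203955·1.8727 + -0.008554·24.8661 = 0.1692  (Unilever)
Σw_i=1.0000  μᵀw=0.1710
σ²=wᵀΣw=λ₁·μ_p+λ₂ = 0.203955·0.171 + -0.008554 = 0.026322 ≈ 0.0263


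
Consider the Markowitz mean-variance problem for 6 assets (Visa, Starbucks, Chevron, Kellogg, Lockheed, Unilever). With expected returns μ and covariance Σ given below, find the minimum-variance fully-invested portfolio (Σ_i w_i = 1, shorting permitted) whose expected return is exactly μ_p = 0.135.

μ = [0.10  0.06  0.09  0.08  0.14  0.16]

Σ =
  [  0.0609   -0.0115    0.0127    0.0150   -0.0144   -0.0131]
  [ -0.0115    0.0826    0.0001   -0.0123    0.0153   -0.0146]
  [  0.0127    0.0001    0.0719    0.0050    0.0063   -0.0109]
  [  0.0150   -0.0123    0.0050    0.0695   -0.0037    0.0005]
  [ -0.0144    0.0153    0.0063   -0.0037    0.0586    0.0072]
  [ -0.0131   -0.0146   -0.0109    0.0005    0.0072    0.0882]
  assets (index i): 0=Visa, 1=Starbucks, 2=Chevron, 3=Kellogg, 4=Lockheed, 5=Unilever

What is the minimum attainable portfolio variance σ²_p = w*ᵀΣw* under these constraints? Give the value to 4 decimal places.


0.0191

p=Σ⁻¹μ = [2.5228  1.1686  0.8835  0.8602  2.3816  2.2921]
q=Σ⁻¹𝟙 = [21.7647  17.2208  10.4373  12.6860  15.4608  17.3770]
a=μᵀp=1.170884  b=𝟙ᵀp=10.108778  c=𝟙ᵀq=94.946557  D=ac−b²=8.984006
λ₁=(c·0.135−b)/D = (94.946557·0.135−10.108778)/8.984006 = 0.301537
λ₂=(a−b·0.135)/D = (1.170884−10.108778·0.135)/8.984006 = -0.021572
w* = 0.301537·p + -0.021572·q:
  w_0 = 0.301537·2.5228 + -0.021572·21.7647 = 0.2912  (Visa)
  w_1 = 0.301537·1.1686 + -0.021572·17.2208 = -0.0191  (Starbucks)
  w_2 = 0.301537·0.8835 + -0.021572·10.4373 = 0.0413  (Chevron)
  w_3 = 0.301537·0.8602 + -0.021572·12.6860 = -0.0143  (Kellogg)
  w_4 = 0.301537·2.3816 + -0.021572·15.4608 = 0.3846  (Lockheed)
  w_5 = 0.301537·2.2921 + -0.021572·17.3770 = 0.3163  (Unilever)
Σw_i=1.0000  μᵀw=0.1350
σ²=wᵀΣw=λ₁·μ_p+λ₂ = 0.301537·0.135 + -0.021572 = 0.019136 ≈ 0.0191


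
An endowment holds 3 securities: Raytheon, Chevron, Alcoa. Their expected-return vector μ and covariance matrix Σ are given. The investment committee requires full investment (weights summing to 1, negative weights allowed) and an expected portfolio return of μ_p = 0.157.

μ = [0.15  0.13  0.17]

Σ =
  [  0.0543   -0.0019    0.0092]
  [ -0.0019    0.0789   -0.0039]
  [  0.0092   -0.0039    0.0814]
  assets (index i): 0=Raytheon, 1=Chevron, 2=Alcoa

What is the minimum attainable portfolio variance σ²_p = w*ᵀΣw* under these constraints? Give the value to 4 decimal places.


0.0311

x=Σ⁻¹μ = [2.5050  1.8015  1.8916]
y=Σ⁻¹𝟙 = [17.0271  13.6287  11.0135]
a=μᵀx=0.931517  b=𝟙ᵀx=6.198094  c=𝟙ᵀy=41.669316  D=ac−b²=0.399322
λ₁=(c·0.157−b)/D = (41.669316·0.157−6.198094)/0.399322 = 0.861430
λ₂=(a−b·0.157)/D = (0.931517−6.198094·0.157)/0.399322 = -0.104135
w* = 0.861430·x + -0.104135·y:
  w_0 = 0.861430·2.5050 + -0.104135·17.0271 = 0.3847  (Raytheon)
  w_1 = 0.861430·1.8015 + -0.104135·13.6287 = 0.1326  (Chevron)
  w_2 = 0.861430·1.8916 + -0.104135·11.0135 = 0.4826  (Alcoa)
Σw_i=1.0000  μᵀw=0.1570
σ²=wᵀΣw=λ₁·μ_p+λ₂ = 0.861430·0.157 + -0.104135 = 0.031110 ≈ 0.0311


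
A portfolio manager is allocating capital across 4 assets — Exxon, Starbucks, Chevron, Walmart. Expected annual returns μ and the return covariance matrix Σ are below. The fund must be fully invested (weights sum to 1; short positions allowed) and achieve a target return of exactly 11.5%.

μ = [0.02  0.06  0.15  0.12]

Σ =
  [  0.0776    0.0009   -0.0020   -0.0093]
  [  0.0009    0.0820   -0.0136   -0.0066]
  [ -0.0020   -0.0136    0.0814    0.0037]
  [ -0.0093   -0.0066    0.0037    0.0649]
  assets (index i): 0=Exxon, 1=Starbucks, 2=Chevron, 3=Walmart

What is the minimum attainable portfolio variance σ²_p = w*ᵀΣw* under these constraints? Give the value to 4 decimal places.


0.0220

x=Σ⁻¹μ = [0.5264  1.2083  1.9696  1.9350]
y=Σ⁻¹𝟙 = [15.2793  15.9096  14.4826  18.3901]
a=μᵀx=0.610673  b=𝟙ᵀx=5.639364  c=𝟙ᵀy=64.061593  D=ac−b²=7.318267
λ₁=(c·0.115−b)/D = (64.061593·0.115−5.639364)/7.318267 = 0.236083
λ₂=(a−b·0.115)/D = (0.610673−5.639364·0.115)/7.318267 = -0.005173
w* = 0.236083·x + -0.005173·y:
  w_0 = 0.236083·0.5264 + -0.005173·15.2793 = 0.0452  (Exxon)
  w_1 = 0.236083·1.2083 + -0.005173·15.9096 = 0.2030  (Starbucks)
  w_2 = 0.236083·1.9696 + -0.005173·14.4826 = 0.3901  (Chevron)
  w_3 = 0.236083·1.9350 + -0.005173·18.3901 = 0.3617  (Walmart)
Σw_i=1.0000  μᵀw=0.1150
σ²=wᵀΣw=λ₁·μ_p+λ₂ = 0.236083·0.115 + -0.005173 = 0.021977 ≈ 0.0220


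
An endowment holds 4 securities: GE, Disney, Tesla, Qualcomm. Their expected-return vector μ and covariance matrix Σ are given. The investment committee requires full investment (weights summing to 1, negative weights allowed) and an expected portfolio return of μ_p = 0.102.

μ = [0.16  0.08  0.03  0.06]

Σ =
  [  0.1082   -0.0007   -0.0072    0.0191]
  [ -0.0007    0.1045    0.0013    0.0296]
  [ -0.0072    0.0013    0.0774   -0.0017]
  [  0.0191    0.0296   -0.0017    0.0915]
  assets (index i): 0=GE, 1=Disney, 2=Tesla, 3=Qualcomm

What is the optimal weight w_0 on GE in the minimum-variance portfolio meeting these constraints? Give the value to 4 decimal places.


0.4422

x=Σ⁻¹μ = [1.4977  0.7368  0.5171  0.1144]
y=Σ⁻¹𝟙 = [8.9936  7.5099  13.7814  6.8782]
a=μᵀx=0.320951  b=𝟙ᵀx=2.865907  c=𝟙ᵀy=37.163186  D=ac−b²=3.714123
λ₁=(c·0.102−b)/D = (37.163186·0.102−2.865907)/3.714123 = 0.248979
λ₂=(a−b·0.102)/D = (0.320951−2.865907·0.102)/3.714123 = 0.007708
w* = 0.248979·x + 0.007708·y:
  w_0 = 0.248979·1.4977 + 0.007708·8.9936 = 0.4422  (GE)
  w_1 = 0.248979·0.7368 + 0.007708·7.5099 = 0.2413  (Disney)
  w_2 = 0.248979·0.5171 + 0.007708·13.7814 = 0.2350  (Tesla)
  w_3 = 0.248979·0.1144 + 0.007708·6.8782 = 0.0815  (Qualcomm)
Σw_i=1.0000  μᵀw=0.1020
σ²=wᵀΣw=λ₁·μ_p+λ₂ = 0.248979·0.102 + 0.007708 = 0.033104 ≈ 0.0331


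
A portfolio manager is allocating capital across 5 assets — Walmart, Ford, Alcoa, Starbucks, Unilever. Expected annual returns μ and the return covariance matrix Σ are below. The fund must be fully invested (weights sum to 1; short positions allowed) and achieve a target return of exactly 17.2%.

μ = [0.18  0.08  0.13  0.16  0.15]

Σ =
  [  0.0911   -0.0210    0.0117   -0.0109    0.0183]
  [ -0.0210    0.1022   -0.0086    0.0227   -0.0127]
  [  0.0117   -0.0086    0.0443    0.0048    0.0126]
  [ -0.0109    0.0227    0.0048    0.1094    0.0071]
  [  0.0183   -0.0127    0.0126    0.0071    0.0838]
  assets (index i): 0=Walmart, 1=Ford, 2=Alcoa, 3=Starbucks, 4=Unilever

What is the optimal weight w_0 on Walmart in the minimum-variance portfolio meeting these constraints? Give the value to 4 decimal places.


0.4673

u=Σ⁻¹μ = [1.8943  1.2261  2.2195  1.2265  1.1245]
v=Σ⁻¹𝟙 = [10.6288  13.2690  19.3529  6.0653  8.1993]
a=μᵀu=1.092512  b=𝟙ᵀu=7.690909  c=𝟙ᵀv=57.515185  D=ac−b²=3.685941
λ₁=(c·0.172−b)/D = (57.515185·0.172−7.690909)/3.685941 = 0.597324
λ₂=(a−b·0.172)/D = (1.092512−7.690909·0.172)/3.685941 = -0.062487
w* = 0.597324·u + -0.062487·v:
  w_0 = 0.597324·1.8943 + -0.062487·10.6288 = 0.4673  (Walmart)
  w_1 = 0.597324·1.2261 + -0.062487·13.2690 = -0.0968  (Ford)
  w_2 = 0.597324·2.2195 + -0.062487·19.3529 = 0.1165  (Alcoa)
  w_3 = 0.597324·1.2265 + -0.062487·6.0653 = 0.3536  (Starbucks)
  w_4 = 0.597324·1.1245 + -0.062487·8.1993 = 0.1593  (Unilever)
Σw_i=1.0000  μᵀw=0.1720
σ²=wᵀΣw=λ₁·μ_p+λ₂ = 0.597324·0.172 + -0.062487 = 0.040253 ≈ 0.0403


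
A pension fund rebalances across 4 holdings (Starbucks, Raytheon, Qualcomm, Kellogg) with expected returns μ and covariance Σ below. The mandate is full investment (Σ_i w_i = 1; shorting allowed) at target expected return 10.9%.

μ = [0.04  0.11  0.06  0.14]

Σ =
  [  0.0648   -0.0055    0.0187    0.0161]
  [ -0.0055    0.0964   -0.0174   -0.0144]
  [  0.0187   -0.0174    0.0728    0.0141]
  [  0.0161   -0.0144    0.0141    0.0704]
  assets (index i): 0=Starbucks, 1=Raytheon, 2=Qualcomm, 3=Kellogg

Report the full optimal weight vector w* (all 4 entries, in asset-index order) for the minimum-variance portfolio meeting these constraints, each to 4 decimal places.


g=Σ⁻¹μ = [-0.0121  1.6063  0.7926  2.1612]
h=Σ⁻¹𝟙 = [10.0416  15.0411  12.3278  12.5156]
a=μᵀg=0.526335  b=𝟙ᵀg=4.548036  c=𝟙ᵀh=49.926086  D=ac−b²=5.593223
λ₁=(c·0.109−b)/D = (49.926086·0.109−4.548036)/5.593223 = 0.159820
λ₂=(a−b·0.109)/D = (0.526335−4.548036·0.109)/5.593223 = 0.005471
w* = 0.159820·g + 0.005471·h:
  w_0 = 0.159820·-0.0121 + 0.005471·10.0416 = 0.0530  (Starbucks)
  w_1 = 0.159820·1.6063 + 0.005471·15.0411 = 0.3390  (Raytheon)
  w_2 = 0.159820·0.7926 + 0.005471·12.3278 = 0.1941  (Qualcomm)
  w_3 = 0.159820·2.1612 + 0.005471·12.5156 = 0.4139  (Kellogg)
Σw_i=1.0000  μᵀw=0.1090
σ²=wᵀΣw=λ₁·μ_p+λ₂ = 0.159820·0.109 + 0.005471 = 0.022891 ≈ 0.0229

0.0530  0.3390  0.1941  0.4139


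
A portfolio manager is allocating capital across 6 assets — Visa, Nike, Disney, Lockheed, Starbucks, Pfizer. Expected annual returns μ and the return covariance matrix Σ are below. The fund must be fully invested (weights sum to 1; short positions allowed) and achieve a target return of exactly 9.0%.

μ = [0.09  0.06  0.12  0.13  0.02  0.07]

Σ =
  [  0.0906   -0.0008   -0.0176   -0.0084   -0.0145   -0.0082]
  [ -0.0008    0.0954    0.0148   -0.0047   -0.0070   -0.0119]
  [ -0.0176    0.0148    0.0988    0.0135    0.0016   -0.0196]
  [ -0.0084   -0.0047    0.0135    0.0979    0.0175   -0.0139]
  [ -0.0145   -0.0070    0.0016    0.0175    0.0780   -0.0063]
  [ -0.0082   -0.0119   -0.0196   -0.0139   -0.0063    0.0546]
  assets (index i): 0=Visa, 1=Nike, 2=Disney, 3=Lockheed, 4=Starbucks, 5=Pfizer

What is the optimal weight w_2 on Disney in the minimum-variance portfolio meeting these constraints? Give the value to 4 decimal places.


0.1875

x=Σ⁻¹μ = [1.8260  0.8419  1.7494  1.5954  0.5064  2.8323]
y=Σ⁻¹𝟙 = [21.7487  14.4481  17.0060  12.3378  17.9548  36.0476]
a=μᵀx=0.840569  b=𝟙ᵀx=9.351329  c=𝟙ᵀy=119.542977  D=ac−b²=13.036721
λ₁=(c·0.090−b)/D = (119.542977·0.090−9.351329)/13.036721 = 0.107967
λ₂=(a−b·0.090)/D = (0.840569−9.351329·0.090)/13.036721 = -0.000081
w* = 0.107967·x + -0.000081·y:
  w_0 = 0.107967·1.8260 + -0.000081·21.7487 = 0.1954  (Visa)
  w_1 = 0.107967·0.8419 + -0.000081·14.4481 = 0.0897  (Nike)
  w_2 = 0.107967·1.7494 + -0.000081·17.0060 = 0.1875  (Disney)
  w_3 = 0.107967·1.5954 + -0.000081·12.3378 = 0.1713  (Lockheed)
  w_4 = 0.107967·0.5064 + -0.000081·17.9548 = 0.0532  (Starbucks)
  w_5 = 0.107967·2.8323 + -0.000081·36.0476 = 0.3029  (Pfizer)
Σw_i=1.0000  μᵀw=0.0900
σ²=wᵀΣw=λ₁·μ_p+λ₂ = 0.107967·0.090 + -0.000081 = 0.009636 ≈ 0.0096


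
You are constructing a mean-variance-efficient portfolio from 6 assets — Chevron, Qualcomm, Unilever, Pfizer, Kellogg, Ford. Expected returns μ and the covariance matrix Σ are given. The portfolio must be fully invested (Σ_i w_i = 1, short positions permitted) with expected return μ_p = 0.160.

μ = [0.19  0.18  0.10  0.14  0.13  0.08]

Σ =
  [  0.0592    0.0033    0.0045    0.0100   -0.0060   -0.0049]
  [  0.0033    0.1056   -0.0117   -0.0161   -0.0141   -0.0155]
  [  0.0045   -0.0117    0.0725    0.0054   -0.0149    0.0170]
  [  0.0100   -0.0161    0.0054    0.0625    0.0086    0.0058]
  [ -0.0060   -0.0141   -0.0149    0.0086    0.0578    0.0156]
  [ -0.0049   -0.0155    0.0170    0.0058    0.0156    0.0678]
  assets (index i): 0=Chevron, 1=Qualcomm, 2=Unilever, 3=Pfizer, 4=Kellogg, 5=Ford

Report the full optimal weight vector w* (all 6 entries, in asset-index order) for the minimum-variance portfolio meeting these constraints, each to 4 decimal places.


u=Σ⁻¹μ = [2.9952  2.6299  2.0319  1.7539  3.3088  0.5768]
v=Σ⁻¹𝟙 = [15.6306  17.2337  17.3527  12.3917  23.3165  9.0429]
a=μᵀu=1.967505  b=𝟙ᵀu=13.296576  c=𝟙ᵀv=94.968146  D=ac−b²=10.051399
λ₁=(c·0.160−b)/D = (94.968146·0.160−13.296576)/10.051399 = 0.188862
λ₂=(a−b·0.160)/D = (1.967505−13.296576·0.160)/10.051399 = -0.015913
w* = 0.188862·u + -0.015913·v:
  w_0 = 0.188862·2.9952 + -0.015913·15.6306 = 0.3170  (Chevron)
  w_1 = 0.188862·2.6299 + -0.015913·17.2337 = 0.2225  (Qualcomm)
  w_2 = 0.188862·2.0319 + -0.015913·17.3527 = 0.1076  (Unilever)
  w_3 = 0.188862·1.7539 + -0.015913·12.3917 = 0.1340  (Pfizer)
  w_4 = 0.188862·3.3088 + -0.015913·23.3165 = 0.2539  (Kellogg)
  w_5 = 0.188862·0.5768 + -0.015913·9.0429 = -0.0350  (Ford)
Σw_i=1.0000  μᵀw=0.1600
σ²=wᵀΣw=λ₁·μ_p+λ₂ = 0.188862·0.160 + -0.015913 = 0.014305 ≈ 0.0143

0.3170  0.2225  0.1076  0.1340  0.2539  -0.0350


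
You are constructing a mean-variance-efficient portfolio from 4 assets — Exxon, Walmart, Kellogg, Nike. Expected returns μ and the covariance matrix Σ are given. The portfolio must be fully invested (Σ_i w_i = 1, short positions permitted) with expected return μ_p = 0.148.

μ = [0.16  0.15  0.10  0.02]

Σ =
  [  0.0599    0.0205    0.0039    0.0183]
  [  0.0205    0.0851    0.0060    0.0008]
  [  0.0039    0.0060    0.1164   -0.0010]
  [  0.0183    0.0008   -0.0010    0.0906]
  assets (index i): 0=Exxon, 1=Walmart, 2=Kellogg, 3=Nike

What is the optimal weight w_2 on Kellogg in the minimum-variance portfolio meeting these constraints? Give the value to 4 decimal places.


x=Σ⁻¹μ = [2.3028  1.1595  0.7201  -0.2467]
y=Σ⁻¹𝟙 = [10.5200  8.5777  7.8731  8.9238]
a=μᵀx=0.609438  b=𝟙ᵀx=3.935639  c=𝟙ᵀy=35.894579  D=ac−b²=6.386261
λ₁=(c·0.148−b)/D = (35.894579·0.148−3.935639)/6.386261 = 0.215581
λ₂=(a−b·0.148)/D = (0.609438−3.935639·0.148)/6.386261 = 0.004222
w* = 0.215581·x + 0.004222·y:
  w_0 = 0.215581·2.3028 + 0.004222·10.5200 = 0.5409  (Exxon)
  w_1 = 0.215581·1.1595 + 0.004222·8.5777 = 0.2862  (Walmart)
  w_2 = 0.215581·0.7201 + 0.004222·7.8731 = 0.1885  (Kellogg)
  w_3 = 0.215581·-0.2467 + 0.004222·8.9238 = -0.0155  (Nike)
Σw_i=1.0000  μᵀw=0.1480
σ²=wᵀΣw=λ₁·μ_p+λ₂ = 0.215581·0.148 + 0.004222 = 0.036128 ≈ 0.0361

0.1885


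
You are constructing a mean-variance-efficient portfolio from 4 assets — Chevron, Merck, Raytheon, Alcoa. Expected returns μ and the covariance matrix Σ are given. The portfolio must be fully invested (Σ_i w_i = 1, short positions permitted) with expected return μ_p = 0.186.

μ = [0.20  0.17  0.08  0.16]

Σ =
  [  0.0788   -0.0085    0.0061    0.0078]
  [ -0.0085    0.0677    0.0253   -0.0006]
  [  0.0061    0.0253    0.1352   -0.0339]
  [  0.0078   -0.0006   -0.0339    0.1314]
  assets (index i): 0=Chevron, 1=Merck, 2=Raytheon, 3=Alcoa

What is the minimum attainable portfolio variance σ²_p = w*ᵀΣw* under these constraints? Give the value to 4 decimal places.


p=Σ⁻¹μ = [2.7073  2.7736  0.2339  1.1299]
q=Σ⁻¹𝟙 = [12.8771  14.1025  6.3178  8.5403]
a=μᵀp=1.212475  b=𝟙ᵀp=6.844724  c=𝟙ᵀq=41.837758  D=ac−b²=3.876988
λ₁=(c·0.186−b)/D = (41.837758·0.186−6.844724)/3.876988 = 0.241708
λ₂=(a−b·0.186)/D = (1.212475−6.844724·0.186)/3.876988 = -0.015642
w* = 0.241708·p + -0.015642·q:
  w_0 = 0.241708·2.7073 + -0.015642·12.8771 = 0.4530  (Chevron)
  w_1 = 0.241708·2.7736 + -0.015642·14.1025 = 0.4498  (Merck)
  w_2 = 0.241708·0.2339 + -0.015642·6.3178 = -0.0423  (Raytheon)
  w_3 = 0.241708·1.1299 + -0.015642·8.5403 = 0.1395  (Alcoa)
Σw_i=1.0000  μᵀw=0.1860
σ²=wᵀΣw=λ₁·μ_p+λ₂ = 0.241708·0.186 + -0.015642 = 0.029316 ≈ 0.0293

0.0293


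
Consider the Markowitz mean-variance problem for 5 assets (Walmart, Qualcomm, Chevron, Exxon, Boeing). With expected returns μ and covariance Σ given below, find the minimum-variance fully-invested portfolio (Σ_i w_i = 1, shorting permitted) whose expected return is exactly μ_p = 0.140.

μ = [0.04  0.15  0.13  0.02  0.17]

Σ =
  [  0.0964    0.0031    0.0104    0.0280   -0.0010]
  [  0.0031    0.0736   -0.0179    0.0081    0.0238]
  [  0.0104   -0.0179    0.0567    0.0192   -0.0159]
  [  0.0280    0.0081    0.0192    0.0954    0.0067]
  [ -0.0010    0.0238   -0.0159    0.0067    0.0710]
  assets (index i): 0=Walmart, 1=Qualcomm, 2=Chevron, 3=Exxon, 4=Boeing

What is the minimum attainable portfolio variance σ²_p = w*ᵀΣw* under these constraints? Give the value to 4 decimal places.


0.0164

g=Σ⁻¹μ = [0.2375  2.2787  4.0686  -1.0581  2.6448]
h=Σ⁻¹𝟙 = [7.0609  14.3685  24.6123  1.1994  14.7660]
a=μᵀg=1.308685  b=𝟙ᵀg=8.171524  c=𝟙ᵀh=62.007137  D=ac−b²=14.373980
λ₁=(c·0.140−b)/D = (62.007137·0.140−8.171524)/14.373980 = 0.035444
λ₂=(a−b·0.140)/D = (1.308685−8.171524·0.140)/14.373980 = 0.011456
w* = 0.035444·g + 0.011456·h:
  w_0 = 0.035444·0.2375 + 0.011456·7.0609 = 0.0893  (Walmart)
  w_1 = 0.035444·2.2787 + 0.011456·14.3685 = 0.2454  (Qualcomm)
  w_2 = 0.035444·4.0686 + 0.011456·24.6123 = 0.4262  (Chevron)
  w_3 = 0.035444·-1.0581 + 0.011456·1.1994 = -0.0238  (Exxon)
  w_4 = 0.035444·2.6448 + 0.011456·14.7660 = 0.2629  (Boeing)
Σw_i=1.0000  μᵀw=0.1400
σ²=wᵀΣw=λ₁·μ_p+λ₂ = 0.035444·0.140 + 0.011456 = 0.016418 ≈ 0.0164


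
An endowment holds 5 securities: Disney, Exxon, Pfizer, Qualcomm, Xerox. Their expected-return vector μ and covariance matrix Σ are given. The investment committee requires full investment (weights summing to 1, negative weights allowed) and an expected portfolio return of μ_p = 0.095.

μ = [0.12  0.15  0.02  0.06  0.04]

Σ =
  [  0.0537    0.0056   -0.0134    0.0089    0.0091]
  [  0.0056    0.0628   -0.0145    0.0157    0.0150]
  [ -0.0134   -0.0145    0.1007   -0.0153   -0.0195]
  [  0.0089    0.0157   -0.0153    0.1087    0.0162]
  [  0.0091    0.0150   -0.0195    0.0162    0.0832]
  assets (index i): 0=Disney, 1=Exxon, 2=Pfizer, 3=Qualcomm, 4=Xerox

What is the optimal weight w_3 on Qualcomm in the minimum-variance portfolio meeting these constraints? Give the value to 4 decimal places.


u=Σ⁻¹μ = [2.1773  2.3547  0.8484  0.1550  -0.0132]
v=Σ⁻¹𝟙 = [18.6731  14.2042  17.4361  6.5492  10.2274]
a=μᵀu=0.640220  b=𝟙ᵀu=5.522160  c=𝟙ᵀv=67.089898  D=ac−b²=12.458050
λ₁=(c·0.095−b)/D = (67.089898·0.095−5.522160)/12.458050 = 0.068340
λ₂=(a−b·0.095)/D = (0.640220−5.522160·0.095)/12.458050 = 0.009280
w* = 0.068340·u + 0.009280·v:
  w_0 = 0.068340·2.1773 + 0.009280·18.6731 = 0.3221  (Disney)
  w_1 = 0.068340·2.3547 + 0.009280·14.2042 = 0.2927  (Exxon)
  w_2 = 0.068340·0.8484 + 0.009280·17.4361 = 0.2198  (Pfizer)
  w_3 = 0.068340·0.1550 + 0.009280·6.5492 = 0.0714  (Qualcomm)
  w_4 = 0.068340·-0.0132 + 0.009280·10.2274 = 0.0940  (Xerox)
Σw_i=1.0000  μᵀw=0.0950
σ²=wᵀΣw=λ₁·μ_p+λ₂ = 0.068340·0.095 + 0.009280 = 0.015773 ≈ 0.0158

0.0714


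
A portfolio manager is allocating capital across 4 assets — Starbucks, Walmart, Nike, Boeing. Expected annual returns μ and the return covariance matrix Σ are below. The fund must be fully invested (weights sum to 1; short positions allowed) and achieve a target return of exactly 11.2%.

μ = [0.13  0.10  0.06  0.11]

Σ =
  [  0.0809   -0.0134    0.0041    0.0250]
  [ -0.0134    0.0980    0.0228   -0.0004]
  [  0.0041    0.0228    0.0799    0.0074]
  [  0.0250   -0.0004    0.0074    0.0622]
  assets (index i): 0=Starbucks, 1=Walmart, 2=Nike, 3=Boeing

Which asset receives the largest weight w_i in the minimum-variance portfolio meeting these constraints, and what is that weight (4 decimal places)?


Starbucks (0.3641)

p=Σ⁻¹μ = [1.4247  1.1650  0.2366  1.1752]
q=Σ⁻¹𝟙 = [10.1288  9.7283  8.1924  11.0940]
a=μᵀp=0.445178  b=𝟙ᵀp=4.001463  c=𝟙ᵀq=39.143532  D=ac−b²=1.414139
λ₁=(c·0.112−b)/D = (39.143532·0.112−4.001463)/1.414139 = 0.270562
λ₂=(a−b·0.112)/D = (0.445178−4.001463·0.112)/1.414139 = -0.002111
w* = 0.270562·p + -0.002111·q:
  w_0 = 0.270562·1.4247 + -0.002111·10.1288 = 0.3641  (Starbucks)
  w_1 = 0.270562·1.1650 + -0.002111·9.7283 = 0.2947  (Walmart)
  w_2 = 0.270562·0.2366 + -0.002111·8.1924 = 0.0467  (Nike)
  w_3 = 0.270562·1.1752 + -0.002111·11.0940 = 0.2945  (Boeing)
Σw_i=1.0000  μᵀw=0.1120
σ²=wᵀΣw=λ₁·μ_p+λ₂ = 0.270562·0.112 + -0.002111 = 0.028192 ≈ 0.0282


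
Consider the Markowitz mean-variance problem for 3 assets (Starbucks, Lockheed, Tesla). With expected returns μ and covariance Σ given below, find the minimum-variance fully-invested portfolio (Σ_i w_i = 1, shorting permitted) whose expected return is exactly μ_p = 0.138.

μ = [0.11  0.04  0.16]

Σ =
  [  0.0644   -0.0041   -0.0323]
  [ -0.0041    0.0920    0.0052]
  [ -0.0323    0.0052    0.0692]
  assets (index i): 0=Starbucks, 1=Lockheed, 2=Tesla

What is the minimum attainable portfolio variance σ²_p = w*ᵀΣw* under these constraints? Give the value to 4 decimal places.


p=Σ⁻¹μ = [3.7570  0.3740  4.0377]
q=Σ⁻¹𝟙 = [30.0986  10.6453  27.6999]
a=μᵀp=1.074253  b=𝟙ᵀp=8.168635  c=𝟙ᵀq=68.443743  D=ac−b²=6.799278
λ₁=(c·0.138−b)/D = (68.443743·0.138−8.168635)/6.799278 = 0.187755
λ₂=(a−b·0.138)/D = (1.074253−8.168635·0.138)/6.799278 = -0.007798
w* = 0.187755·p + -0.007798·q:
  w_0 = 0.187755·3.7570 + -0.007798·30.0986 = 0.4707  (Starbucks)
  w_1 = 0.187755·0.3740 + -0.007798·10.6453 = -0.0128  (Lockheed)
  w_2 = 0.187755·4.0377 + -0.007798·27.6999 = 0.5421  (Tesla)
Σw_i=1.0000  μᵀw=0.1380
σ²=wᵀΣw=λ₁·μ_p+λ₂ = 0.187755·0.138 + -0.007798 = 0.018113 ≈ 0.0181

0.0181


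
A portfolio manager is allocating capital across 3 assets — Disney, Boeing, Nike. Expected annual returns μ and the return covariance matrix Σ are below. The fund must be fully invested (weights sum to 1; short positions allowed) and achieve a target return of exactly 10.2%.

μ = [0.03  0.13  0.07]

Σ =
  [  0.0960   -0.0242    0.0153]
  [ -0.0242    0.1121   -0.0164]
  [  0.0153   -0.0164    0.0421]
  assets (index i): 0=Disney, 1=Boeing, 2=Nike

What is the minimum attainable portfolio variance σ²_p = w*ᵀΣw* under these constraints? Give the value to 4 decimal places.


g=Σ⁻¹μ = [0.3631  1.5504  2.1347]
h=Σ⁻¹𝟙 = [10.0391  14.8769  25.8998]
a=μᵀg=0.361869  b=𝟙ᵀg=4.048163  c=𝟙ᵀh=50.815876  D=ac−b²=2.001077
λ₁=(c·0.102−b)/D = (50.815876·0.102−4.048163)/2.001077 = 0.567223
λ₂=(a−b·0.102)/D = (0.361869−4.048163·0.102)/2.001077 = -0.025508
w* = 0.567223·g + -0.025508·h:
  w_0 = 0.567223·0.3631 + -0.025508·10.0391 = -0.0501  (Disney)
  w_1 = 0.567223·1.5504 + -0.025508·14.8769 = 0.4999  (Boeing)
  w_2 = 0.567223·2.1347 + -0.025508·25.8998 = 0.5502  (Nike)
Σw_i=1.0000  μᵀw=0.1020
σ²=wᵀΣw=λ₁·μ_p+λ₂ = 0.567223·0.102 + -0.025508 = 0.032349 ≈ 0.0323

0.0323


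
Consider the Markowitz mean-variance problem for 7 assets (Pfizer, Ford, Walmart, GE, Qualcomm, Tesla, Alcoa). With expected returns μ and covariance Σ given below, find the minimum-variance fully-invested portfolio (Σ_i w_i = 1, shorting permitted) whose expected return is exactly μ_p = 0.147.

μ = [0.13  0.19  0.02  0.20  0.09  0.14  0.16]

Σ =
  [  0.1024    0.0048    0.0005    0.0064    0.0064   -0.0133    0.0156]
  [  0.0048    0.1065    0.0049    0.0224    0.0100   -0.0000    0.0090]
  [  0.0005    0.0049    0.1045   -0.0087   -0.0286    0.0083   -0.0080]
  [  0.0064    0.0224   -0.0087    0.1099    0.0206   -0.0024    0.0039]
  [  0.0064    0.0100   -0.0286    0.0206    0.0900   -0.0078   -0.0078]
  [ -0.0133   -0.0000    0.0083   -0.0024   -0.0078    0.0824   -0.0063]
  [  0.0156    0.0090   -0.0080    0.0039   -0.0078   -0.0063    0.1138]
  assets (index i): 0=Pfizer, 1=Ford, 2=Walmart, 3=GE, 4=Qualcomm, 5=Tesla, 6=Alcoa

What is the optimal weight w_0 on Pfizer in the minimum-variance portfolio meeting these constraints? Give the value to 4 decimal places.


p=Σ⁻¹μ = [1.1367  1.2308  0.4239  1.3668  0.8969  2.0648  1.3116]
q=Σ⁻¹𝟙 = [8.5560  4.9205  13.4915  5.8197  15.0176  14.4988  9.8063]
a=μᵀp=1.243087  b=𝟙ᵀp=8.431364  c=𝟙ᵀq=72.110345  D=ac−b²=18.551550
λ₁=(c·0.147−b)/D = (72.110345·0.147−8.431364)/18.551550 = 0.116910
λ₂=(a−b·0.147)/D = (1.243087−8.431364·0.147)/18.551550 = 0.000198
w* = 0.116910·p + 0.000198·q:
  w_0 = 0.116910·1.1367 + 0.000198·8.5560 = 0.1346  (Pfizer)
  w_1 = 0.116910·1.2308 + 0.000198·4.9205 = 0.1449  (Ford)
  w_2 = 0.116910·0.4239 + 0.000198·13.4915 = 0.0522  (Walmart)
  w_3 = 0.116910·1.3668 + 0.000198·5.8197 = 0.1609  (GE)
  w_4 = 0.116910·0.8969 + 0.000198·15.0176 = 0.1078  (Qualcomm)
  w_5 = 0.116910·2.0648 + 0.000198·14.4988 = 0.2443  (Tesla)
  w_6 = 0.116910·1.3116 + 0.000198·9.8063 = 0.1553  (Alcoa)
Σw_i=1.0000  μᵀw=0.1470
σ²=wᵀΣw=λ₁·μ_p+λ₂ = 0.116910·0.147 + 0.000198 = 0.017384 ≈ 0.0174

0.1346


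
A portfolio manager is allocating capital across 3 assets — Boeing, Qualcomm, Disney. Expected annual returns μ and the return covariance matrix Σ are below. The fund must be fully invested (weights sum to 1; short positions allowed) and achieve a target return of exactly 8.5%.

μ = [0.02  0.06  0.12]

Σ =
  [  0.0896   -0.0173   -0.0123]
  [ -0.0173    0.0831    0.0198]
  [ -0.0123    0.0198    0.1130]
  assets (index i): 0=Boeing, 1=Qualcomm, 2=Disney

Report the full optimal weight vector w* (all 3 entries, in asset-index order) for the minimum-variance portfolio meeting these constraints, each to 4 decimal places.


0.1921  0.2632  0.5447

x=Σ⁻¹μ = [0.4740  0.5796  1.0120]
y=Σ⁻¹𝟙 = [14.8243  13.1770  8.1543]
a=μᵀx=0.165695  b=𝟙ᵀx=2.065620  c=𝟙ᵀy=36.155582  D=ac−b²=1.724010
λ₁=(c·0.085−b)/D = (36.155582·0.085−2.065620)/1.724010 = 0.584454
λ₂=(a−b·0.085)/D = (0.165695−2.065620·0.085)/1.724010 = -0.005732
w* = 0.584454·x + -0.005732·y:
  w_0 = 0.584454·0.4740 + -0.005732·14.8243 = 0.1921  (Boeing)
  w_1 = 0.584454·0.5796 + -0.005732·13.1770 = 0.2632  (Qualcomm)
  w_2 = 0.584454·1.0120 + -0.005732·8.1543 = 0.5447  (Disney)
Σw_i=1.0000  μᵀw=0.0850
σ²=wᵀΣw=λ₁·μ_p+λ₂ = 0.584454·0.085 + -0.005732 = 0.043946 ≈ 0.0439


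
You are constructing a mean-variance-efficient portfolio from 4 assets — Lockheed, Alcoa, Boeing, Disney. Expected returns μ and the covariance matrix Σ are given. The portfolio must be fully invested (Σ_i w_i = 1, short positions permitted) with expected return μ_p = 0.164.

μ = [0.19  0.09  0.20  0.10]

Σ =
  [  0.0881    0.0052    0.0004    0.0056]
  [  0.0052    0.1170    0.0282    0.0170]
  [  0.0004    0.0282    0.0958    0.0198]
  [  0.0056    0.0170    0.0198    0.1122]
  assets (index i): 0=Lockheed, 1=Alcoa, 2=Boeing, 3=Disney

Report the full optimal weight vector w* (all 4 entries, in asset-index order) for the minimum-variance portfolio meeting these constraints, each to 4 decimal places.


p=Σ⁻¹μ = [2.1126  0.1444  1.9496  0.4199]
q=Σ⁻¹𝟙 = [10.6037  5.3542  7.5276  6.2438]
a=μᵀp=0.846290  b=𝟙ᵀp=4.626468  c=𝟙ᵀq=29.729209  D=ac−b²=3.755329
λ₁=(c·0.164−b)/D = (29.729209·0.164−4.626468)/3.755329 = 0.066338
λ₂=(a−b·0.164)/D = (0.846290−4.626468·0.164)/3.755329 = 0.023313
w* = 0.066338·p + 0.023313·q:
  w_0 = 0.066338·2.1126 + 0.023313·10.6037 = 0.3874  (Lockheed)
  w_1 = 0.066338·0.1444 + 0.023313·5.3542 = 0.1344  (Alcoa)
  w_2 = 0.066338·1.9496 + 0.023313·7.5276 = 0.3048  (Boeing)
  w_3 = 0.066338·0.4199 + 0.023313·6.2438 = 0.1734  (Disney)
Σw_i=1.0000  μᵀw=0.1640
σ²=wᵀΣw=λ₁·μ_p+λ₂ = 0.066338·0.164 + 0.023313 = 0.034193 ≈ 0.0342

0.3874  0.1344  0.3048  0.1734


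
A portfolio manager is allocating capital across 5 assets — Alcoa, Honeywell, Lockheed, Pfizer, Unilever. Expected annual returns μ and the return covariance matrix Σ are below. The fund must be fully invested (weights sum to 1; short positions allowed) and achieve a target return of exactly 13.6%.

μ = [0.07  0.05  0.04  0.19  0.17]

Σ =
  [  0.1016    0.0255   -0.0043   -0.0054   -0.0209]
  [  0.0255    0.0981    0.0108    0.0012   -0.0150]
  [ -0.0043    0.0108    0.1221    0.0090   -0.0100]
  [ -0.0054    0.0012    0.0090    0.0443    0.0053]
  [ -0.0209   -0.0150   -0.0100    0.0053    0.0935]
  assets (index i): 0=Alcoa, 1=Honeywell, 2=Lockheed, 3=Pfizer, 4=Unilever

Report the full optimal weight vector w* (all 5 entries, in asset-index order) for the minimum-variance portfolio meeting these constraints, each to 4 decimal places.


x=Σ⁻¹μ = [1.2114  0.4203  0.1857  4.1553  1.9407]
y=Σ⁻¹𝟙 = [12.1670  8.1434  7.5574  20.5822  14.3629]
a=μᵀx=1.232673  b=𝟙ᵀx=7.913458  c=𝟙ᵀy=62.812852  D=ac−b²=14.804870
λ₁=(c·0.136−b)/D = (62.812852·0.136−7.913458)/14.804870 = 0.042492
λ₂=(a−b·0.136)/D = (1.232673−7.913458·0.136)/14.804870 = 0.010567
w* = 0.042492·x + 0.010567·y:
  w_0 = 0.042492·1.2114 + 0.010567·12.1670 = 0.1800  (Alcoa)
  w_1 = 0.042492·0.4203 + 0.010567·8.1434 = 0.1039  (Honeywell)
  w_2 = 0.042492·0.1857 + 0.010567·7.5574 = 0.0878  (Lockheed)
  w_3 = 0.042492·4.1553 + 0.010567·20.5822 = 0.3941  (Pfizer)
  w_4 = 0.042492·1.9407 + 0.010567·14.3629 = 0.2342  (Unilever)
Σw_i=1.0000  μᵀw=0.1360
σ²=wᵀΣw=λ₁·μ_p+λ₂ = 0.042492·0.136 + 0.010567 = 0.016346 ≈ 0.0163

0.1800  0.1039  0.0878  0.3941  0.2342


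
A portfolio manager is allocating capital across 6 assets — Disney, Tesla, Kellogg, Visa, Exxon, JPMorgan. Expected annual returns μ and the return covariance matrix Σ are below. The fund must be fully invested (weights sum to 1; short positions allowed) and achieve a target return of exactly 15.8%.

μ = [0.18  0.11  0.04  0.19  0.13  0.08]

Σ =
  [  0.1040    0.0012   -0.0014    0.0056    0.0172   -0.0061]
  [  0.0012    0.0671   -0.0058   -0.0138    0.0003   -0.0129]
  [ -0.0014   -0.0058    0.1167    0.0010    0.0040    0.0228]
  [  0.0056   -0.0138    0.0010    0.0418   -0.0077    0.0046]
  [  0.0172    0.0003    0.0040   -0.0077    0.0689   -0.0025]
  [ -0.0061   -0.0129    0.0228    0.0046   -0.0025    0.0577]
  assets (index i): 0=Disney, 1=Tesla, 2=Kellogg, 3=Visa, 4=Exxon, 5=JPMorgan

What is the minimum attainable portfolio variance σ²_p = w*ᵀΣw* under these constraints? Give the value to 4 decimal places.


0.0126

g=Σ⁻¹μ = [1.1204  3.1268  0.0246  5.6460  2.2899  1.8434]
h=Σ⁻¹𝟙 = [6.0041  25.6385  5.1889  32.4014  16.9415  19.7983]
a=μᵀg=2.064501  b=𝟙ᵀg=14.051050  c=𝟙ᵀh=105.972675  D=ac−b²=21.348714
λ₁=(c·0.158−b)/D = (105.972675·0.158−14.051050)/21.348714 = 0.126126
λ₂=(a−b·0.158)/D = (2.064501−14.051050·0.158)/21.348714 = -0.007287
w* = 0.126126·g + -0.007287·h:
  w_0 = 0.126126·1.1204 + -0.007287·6.0041 = 0.0976  (Disney)
  w_1 = 0.126126·3.1268 + -0.007287·25.6385 = 0.2075  (Tesla)
  w_2 = 0.126126·0.0246 + -0.007287·5.1889 = -0.0347  (Kellogg)
  w_3 = 0.126126·5.6460 + -0.007287·32.4014 = 0.4760  (Visa)
  w_4 = 0.126126·2.2899 + -0.007287·16.9415 = 0.1654  (Exxon)
  w_5 = 0.126126·1.8434 + -0.007287·19.7983 = 0.0882  (JPMorgan)
Σw_i=1.0000  μᵀw=0.1580
σ²=wᵀΣw=λ₁·μ_p+λ₂ = 0.126126·0.158 + -0.007287 = 0.012641 ≈ 0.0126


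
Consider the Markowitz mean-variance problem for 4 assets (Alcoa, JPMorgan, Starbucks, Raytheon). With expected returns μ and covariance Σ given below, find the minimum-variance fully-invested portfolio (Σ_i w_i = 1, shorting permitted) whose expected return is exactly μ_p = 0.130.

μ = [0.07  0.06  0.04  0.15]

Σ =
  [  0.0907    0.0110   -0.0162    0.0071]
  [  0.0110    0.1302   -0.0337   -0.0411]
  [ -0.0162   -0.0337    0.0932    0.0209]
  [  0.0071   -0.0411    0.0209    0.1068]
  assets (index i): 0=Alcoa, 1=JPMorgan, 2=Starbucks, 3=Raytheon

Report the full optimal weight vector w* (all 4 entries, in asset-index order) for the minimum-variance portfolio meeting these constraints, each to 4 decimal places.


u=Σ⁻¹μ = [0.6083  1.0796  0.5504  1.6718]
v=Σ⁻¹𝟙 = [11.1713  14.2022  15.3203  11.0880]
a=μᵀu=0.380148  b=𝟙ᵀu=3.910138  c=𝟙ᵀv=51.781822  D=ac−b²=4.395561
λ₁=(c·0.130−b)/D = (51.781822·0.130−3.910138)/4.395561 = 0.641897
λ₂=(a−b·0.130)/D = (0.380148−3.910138·0.130)/4.395561 = -0.029159
w* = 0.641897·u + -0.029159·v:
  w_0 = 0.641897·0.6083 + -0.029159·11.1713 = 0.0647  (Alcoa)
  w_1 = 0.641897·1.0796 + -0.029159·14.2022 = 0.2789  (JPMorgan)
  w_2 = 0.641897·0.5504 + -0.029159·15.3203 = -0.0934  (Starbucks)
  w_3 = 0.641897·1.6718 + -0.029159·11.0880 = 0.7498  (Raytheon)
Σw_i=1.0000  μᵀw=0.1300
σ²=wᵀΣw=λ₁·μ_p+λ₂ = 0.641897·0.130 + -0.029159 = 0.054288 ≈ 0.0543

0.0647  0.2789  -0.0934  0.7498


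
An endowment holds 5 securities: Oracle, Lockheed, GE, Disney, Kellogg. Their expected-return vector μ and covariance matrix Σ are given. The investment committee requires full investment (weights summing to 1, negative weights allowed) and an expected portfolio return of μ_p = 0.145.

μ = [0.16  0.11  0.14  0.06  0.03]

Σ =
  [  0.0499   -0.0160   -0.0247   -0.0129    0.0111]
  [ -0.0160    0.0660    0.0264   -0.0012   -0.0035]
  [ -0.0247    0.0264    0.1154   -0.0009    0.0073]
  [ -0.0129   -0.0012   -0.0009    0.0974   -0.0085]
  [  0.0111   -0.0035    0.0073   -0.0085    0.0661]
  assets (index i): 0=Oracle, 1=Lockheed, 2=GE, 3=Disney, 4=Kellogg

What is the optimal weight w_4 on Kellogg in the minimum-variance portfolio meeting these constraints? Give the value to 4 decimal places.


g=Σ⁻¹μ = [5.2563  2.1996  1.8674  1.3262  -0.3480]
h=Σ⁻¹𝟙 = [33.2617  19.8587  10.6405  16.0170  11.4791]
a=μᵀg=1.413525  b=𝟙ᵀg=10.301401  c=𝟙ᵀh=91.257072  D=ac−b²=22.875284
λ₁=(c·0.145−b)/D = (91.257072·0.145−10.301401)/22.875284 = 0.128124
λ₂=(a−b·0.145)/D = (1.413525−10.301401·0.145)/22.875284 = -0.003505
w* = 0.128124·g + -0.003505·h:
  w_0 = 0.128124·5.2563 + -0.003505·33.2617 = 0.5569  (Oracle)
  w_1 = 0.128124·2.1996 + -0.003505·19.8587 = 0.2122  (Lockheed)
  w_2 = 0.128124·1.8674 + -0.003505·10.6405 = 0.2020  (GE)
  w_3 = 0.128124·1.3262 + -0.003505·16.0170 = 0.1138  (Disney)
  w_4 = 0.128124·-0.3480 + -0.003505·11.4791 = -0.0848  (Kellogg)
Σw_i=1.0000  μᵀw=0.1450
σ²=wᵀΣw=λ₁·μ_p+λ₂ = 0.128124·0.145 + -0.003505 = 0.015073 ≈ 0.0151

-0.0848


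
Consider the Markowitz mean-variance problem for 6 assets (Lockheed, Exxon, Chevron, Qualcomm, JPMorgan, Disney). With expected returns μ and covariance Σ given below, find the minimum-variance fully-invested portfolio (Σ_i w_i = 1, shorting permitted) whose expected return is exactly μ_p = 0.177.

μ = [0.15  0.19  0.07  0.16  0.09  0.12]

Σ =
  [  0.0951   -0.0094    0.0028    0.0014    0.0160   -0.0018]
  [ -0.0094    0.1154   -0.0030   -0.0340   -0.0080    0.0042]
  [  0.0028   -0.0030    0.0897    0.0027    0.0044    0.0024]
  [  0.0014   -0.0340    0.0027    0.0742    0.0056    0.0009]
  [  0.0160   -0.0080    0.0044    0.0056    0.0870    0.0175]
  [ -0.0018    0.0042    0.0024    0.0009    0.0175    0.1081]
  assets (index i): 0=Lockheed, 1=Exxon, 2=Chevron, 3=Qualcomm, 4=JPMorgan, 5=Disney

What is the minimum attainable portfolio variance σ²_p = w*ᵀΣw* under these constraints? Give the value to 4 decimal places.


g=Σ⁻¹μ = [1.7090  2.7879  0.6693  3.3250  0.5478  0.8990]
h=Σ⁻¹𝟙 = [10.3048  15.7892  10.1926  19.4680  7.8441  7.1506]
a=μᵀg=1.522097  b=𝟙ᵀg=9.938070  c=𝟙ᵀh=70.749268  D=ac−b²=8.922021
λ₁=(c·0.177−b)/D = (70.749268·0.177−9.938070)/8.922021 = 0.289682
λ₂=(a−b·0.177)/D = (1.522097−9.938070·0.177)/8.922021 = -0.026557
w* = 0.289682·g + -0.026557·h:
  w_0 = 0.289682·1.7090 + -0.026557·10.3048 = 0.2214  (Lockheed)
  w_1 = 0.289682·2.7879 + -0.026557·15.7892 = 0.3883  (Exxon)
  w_2 = 0.289682·0.6693 + -0.026557·10.1926 = -0.0768  (Chevron)
  w_3 = 0.289682·3.3250 + -0.026557·19.4680 = 0.4462  (Qualcomm)
  w_4 = 0.289682·0.5478 + -0.026557·7.8441 = -0.0496  (JPMorgan)
  w_5 = 0.289682·0.8990 + -0.026557·7.1506 = 0.0705  (Disney)
Σw_i=1.0000  μᵀw=0.1770
σ²=wᵀΣw=λ₁·μ_p+λ₂ = 0.289682·0.177 + -0.026557 = 0.024717 ≈ 0.0247

0.0247


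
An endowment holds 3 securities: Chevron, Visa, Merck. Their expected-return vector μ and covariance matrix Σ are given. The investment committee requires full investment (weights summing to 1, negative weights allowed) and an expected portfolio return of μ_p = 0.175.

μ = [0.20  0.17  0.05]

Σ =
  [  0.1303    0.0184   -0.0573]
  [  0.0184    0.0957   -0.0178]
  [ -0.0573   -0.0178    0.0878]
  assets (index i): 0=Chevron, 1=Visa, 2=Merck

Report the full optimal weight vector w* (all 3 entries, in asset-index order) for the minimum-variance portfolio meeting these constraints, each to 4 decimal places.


0.4938  0.4244  0.0818

u=Σ⁻¹μ = [2.3739  1.7812  2.4798]
v=Σ⁻¹𝟙 = [16.9257  11.8135  24.8306]
a=μᵀu=0.901580  b=𝟙ᵀu=6.634970  c=𝟙ᵀv=53.569811  D=ac−b²=4.274663
λ₁=(c·0.175−b)/D = (53.569811·0.175−6.634970)/4.274663 = 0.640927
λ₂=(a−b·0.175)/D = (0.901580−6.634970·0.175)/4.274663 = -0.060716
w* = 0.640927·u + -0.060716·v:
  w_0 = 0.640927·2.3739 + -0.060716·16.9257 = 0.4938  (Chevron)
  w_1 = 0.640927·1.7812 + -0.060716·11.8135 = 0.4244  (Visa)
  w_2 = 0.640927·2.4798 + -0.060716·24.8306 = 0.0818  (Merck)
Σw_i=1.0000  μᵀw=0.1750
σ²=wᵀΣw=λ₁·μ_p+λ₂ = 0.640927·0.175 + -0.060716 = 0.051446 ≈ 0.0514
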